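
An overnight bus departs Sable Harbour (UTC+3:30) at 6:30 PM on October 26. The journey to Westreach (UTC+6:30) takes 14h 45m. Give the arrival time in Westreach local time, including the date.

12:15 PM on October 27

Westreach is 3:00 ahead of Sable Harbour.
After 14 hours and 45 minutes it is 9:15 AM (Oct 27) in Sable Harbour.
Shift by the zone difference: 9:15 AM + 3:00 = 12:15 PM on Oct 27 in Westreach.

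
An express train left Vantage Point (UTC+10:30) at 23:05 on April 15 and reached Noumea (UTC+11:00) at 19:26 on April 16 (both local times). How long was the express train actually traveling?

19 hours 51 minutes

Noumea is 0:30 ahead of Vantage Point.
Clock-face elapsed time (ignoring zones) is 20 hours 21 minutes.
Actual elapsed = 20 hours 21 minutes − 0:30 = 19 hours 51 minutes.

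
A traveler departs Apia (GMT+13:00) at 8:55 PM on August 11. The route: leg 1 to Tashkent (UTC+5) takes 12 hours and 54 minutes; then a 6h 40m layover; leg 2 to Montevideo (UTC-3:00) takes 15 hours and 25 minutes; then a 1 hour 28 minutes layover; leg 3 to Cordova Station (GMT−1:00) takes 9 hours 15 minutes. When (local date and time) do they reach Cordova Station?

4:37 AM on August 13

Convert departure to UTC: 8:55 PM − 13:00 = 7:55 AM UTC on Aug 11.
Add 12 hours and 54 minutes leg 1 → 8:49 PM UTC.
Add 6 hours and 40 minutes layover in Tashkent → 3:29 AM UTC (Aug 12).
Add 15 hours and 25 minutes leg 2 → 6:54 PM UTC.
Add 1 hour and 28 minutes layover in Montevideo → 8:22 PM UTC.
Add 9 hours and 15 minutes leg 3 → 5:37 AM UTC (Aug 13).
Cordova Station is UTC−1:00, so local arrival = 5:37 AM − 1:00 = 4:37 AM on Aug 13.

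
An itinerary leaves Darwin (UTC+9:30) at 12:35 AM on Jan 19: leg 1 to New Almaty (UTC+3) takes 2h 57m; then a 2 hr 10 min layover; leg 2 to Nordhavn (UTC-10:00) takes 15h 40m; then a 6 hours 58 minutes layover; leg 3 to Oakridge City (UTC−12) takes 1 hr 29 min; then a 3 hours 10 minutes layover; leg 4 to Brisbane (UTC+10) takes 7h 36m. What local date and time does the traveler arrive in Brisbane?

Convert departure to UTC: 12:35 AM − 9:30 = 3:05 PM UTC on Jan 18.
Add 2 hours and 57 minutes leg 1 → 6:02 PM UTC.
Add 2 hours and 10 minutes layover in New Almaty → 8:12 PM UTC.
Add 15 hours 40 minutes leg 2 → 11:52 AM UTC (Jan 19).
Add 6 hours and 58 minutes layover in Nordhavn → 6:50 PM UTC.
Add 1 hour and 29 minutes leg 3 → 8:19 PM UTC.
Add 3 hours 10 minutes layover in Oakridge City → 11:29 PM UTC.
Add 7 hours 36 minutes leg 4 → 7:05 AM UTC (Jan 20).
Brisbane is UTC+10:00, so local arrival = 7:05 AM + 10:00 = 5:05 PM on Jan 20.

5:05 PM on January 20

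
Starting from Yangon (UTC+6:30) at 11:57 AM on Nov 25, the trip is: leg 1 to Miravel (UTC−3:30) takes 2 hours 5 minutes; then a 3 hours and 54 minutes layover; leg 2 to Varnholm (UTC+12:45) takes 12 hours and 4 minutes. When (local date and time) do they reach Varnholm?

12:15 PM on November 26

Convert departure to UTC: 11:57 AM − 6:30 = 5:27 AM UTC on Nov 25.
Add 2 hours and 5 minutes leg 1 → 7:32 AM UTC.
Add 3 hours and 54 minutes layover in Miravel → 11:26 AM UTC.
Add 12 hours 4 minutes leg 2 → 11:30 PM UTC.
Varnholm is UTC+12:45, so local arrival = 11:30 PM + 12:45 = 12:15 PM on Nov 26.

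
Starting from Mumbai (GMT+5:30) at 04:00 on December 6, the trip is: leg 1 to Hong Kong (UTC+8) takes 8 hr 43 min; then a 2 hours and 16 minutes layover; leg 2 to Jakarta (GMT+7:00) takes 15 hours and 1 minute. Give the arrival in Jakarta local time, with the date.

07:30 on December 7

Convert departure to UTC: 04:00 − 5:30 = 22:30 UTC on Dec 5.
Add 8 hours and 43 minutes leg 1 → 07:13 UTC (Dec 6).
Add 2 hours and 16 minutes layover in Hong Kong → 09:29 UTC.
Add 15 hours 1 minute leg 2 → 00:30 UTC (Dec 7).
Jakarta is UTC+7:00, so local arrival = 00:30 + 7:00 = 07:30 on Dec 7.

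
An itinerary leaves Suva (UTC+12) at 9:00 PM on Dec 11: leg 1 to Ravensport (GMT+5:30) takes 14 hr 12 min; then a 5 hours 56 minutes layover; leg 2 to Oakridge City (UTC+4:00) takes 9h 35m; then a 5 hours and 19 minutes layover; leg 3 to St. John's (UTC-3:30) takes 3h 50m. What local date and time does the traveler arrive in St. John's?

8:22 PM on December 12

Convert departure to UTC: 9:00 PM − 12:00 = 9:00 AM UTC on Dec 11.
Add 14 hours 12 minutes leg 1 → 11:12 PM UTC.
Add 5 hours and 56 minutes layover in Ravensport → 5:08 AM UTC (Dec 12).
Add 9 hours 35 minutes leg 2 → 2:43 PM UTC.
Add 5 hours and 19 minutes layover in Oakridge City → 8:02 PM UTC.
Add 3 hours 50 minutes leg 3 → 11:52 PM UTC.
St. John's is UTC−3:30, so local arrival = 11:52 PM − 3:30 = 8:22 PM on Dec 12.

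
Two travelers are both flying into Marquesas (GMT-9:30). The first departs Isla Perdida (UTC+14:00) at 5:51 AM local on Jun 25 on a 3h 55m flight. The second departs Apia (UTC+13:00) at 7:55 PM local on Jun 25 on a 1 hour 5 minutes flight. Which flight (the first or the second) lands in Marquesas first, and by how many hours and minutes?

the first, by 12 hours 14 minutes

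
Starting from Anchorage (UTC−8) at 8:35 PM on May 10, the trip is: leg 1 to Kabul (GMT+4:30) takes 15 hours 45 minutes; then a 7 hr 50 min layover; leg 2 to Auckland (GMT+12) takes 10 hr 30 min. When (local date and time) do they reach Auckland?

2:40 AM on May 13

Convert departure to UTC: 8:35 PM + 8:00 = 4:35 AM UTC on May 11.
Add 15 hours 45 minutes leg 1 → 8:20 PM UTC.
Add 7 hours 50 minutes layover in Kabul → 4:10 AM UTC (May 12).
Add 10 hours and 30 minutes leg 2 → 2:40 PM UTC.
Auckland is UTC+12:00, so local arrival = 2:40 PM + 12:00 = 2:40 AM on May 13.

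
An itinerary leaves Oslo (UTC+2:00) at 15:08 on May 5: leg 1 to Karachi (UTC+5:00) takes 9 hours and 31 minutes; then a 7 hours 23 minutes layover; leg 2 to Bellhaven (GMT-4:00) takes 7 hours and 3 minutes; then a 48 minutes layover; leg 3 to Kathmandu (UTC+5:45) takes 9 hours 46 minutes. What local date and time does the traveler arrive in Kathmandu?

05:24 on May 7

Convert departure to UTC: 15:08 − 2:00 = 13:08 UTC on May 5.
Add 9 hours and 31 minutes leg 1 → 22:39 UTC.
Add 7 hours and 23 minutes layover in Karachi → 06:02 UTC (May 6).
Add 7 hours 3 minutes leg 2 → 13:05 UTC.
Add 48 minutes layover in Bellhaven → 13:53 UTC.
Add 9 hours and 46 minutes leg 3 → 23:39 UTC.
Kathmandu is UTC+5:45, so local arrival = 23:39 + 5:45 = 05:24 on May 7.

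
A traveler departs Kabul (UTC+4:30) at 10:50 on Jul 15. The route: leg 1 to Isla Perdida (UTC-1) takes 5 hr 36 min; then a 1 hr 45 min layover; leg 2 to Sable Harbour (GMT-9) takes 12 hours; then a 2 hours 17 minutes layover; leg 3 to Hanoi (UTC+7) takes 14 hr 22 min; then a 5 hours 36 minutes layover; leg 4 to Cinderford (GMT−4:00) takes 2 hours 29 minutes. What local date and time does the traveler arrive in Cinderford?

Convert departure to UTC: 10:50 − 4:30 = 06:20 UTC on Jul 15.
Add 5 hours and 36 minutes leg 1 → 11:56 UTC.
Add 1 hour and 45 minutes layover in Isla Perdida → 13:41 UTC.
Add 12 hours leg 2 → 01:41 UTC (Jul 16).
Add 2 hours 17 minutes layover in Sable Harbour → 03:58 UTC.
Add 14 hours and 22 minutes leg 3 → 18:20 UTC.
Add 5 hours 36 minutes layover in Hanoi → 23:56 UTC.
Add 2 hours 29 minutes leg 4 → 02:25 UTC (Jul 17).
Cinderford is UTC−4:00, so local arrival = 02:25 − 4:00 = 22:25 on Jul 16.

22:25 on July 16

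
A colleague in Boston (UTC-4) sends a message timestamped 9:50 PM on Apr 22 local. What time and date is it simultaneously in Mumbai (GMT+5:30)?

In UTC: 9:50 PM + 4:00 = 1:50 AM on Apr 23.
Mumbai is UTC+5:30: 1:50 AM + 5:30 = 7:20 AM on Apr 23.

7:20 AM on Apr 23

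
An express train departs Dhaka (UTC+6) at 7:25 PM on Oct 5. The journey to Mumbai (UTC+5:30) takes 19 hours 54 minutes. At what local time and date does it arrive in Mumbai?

Convert departure to UTC: 7:25 PM − 6:00 = 1:25 PM UTC on Oct 5.
Add 19 hours 54 minutes travel time → 9:19 AM UTC (Oct 6).
Mumbai is UTC+5:30, so local arrival = 9:19 AM + 5:30 = 2:49 PM on Oct 6.

2:49 PM on Oct 6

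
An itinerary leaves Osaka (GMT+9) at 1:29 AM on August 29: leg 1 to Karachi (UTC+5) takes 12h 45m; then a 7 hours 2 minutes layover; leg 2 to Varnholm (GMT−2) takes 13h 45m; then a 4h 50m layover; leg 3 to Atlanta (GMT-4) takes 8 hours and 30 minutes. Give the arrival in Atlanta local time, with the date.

11:21 AM on Aug 30

Convert departure to UTC: 1:29 AM − 9:00 = 4:29 PM UTC on Aug 28.
Add 12 hours and 45 minutes leg 1 → 5:14 AM UTC (Aug 29).
Add 7 hours and 2 minutes layover in Karachi → 12:16 PM UTC.
Add 13 hours 45 minutes leg 2 → 2:01 AM UTC (Aug 30).
Add 4 hours 50 minutes layover in Varnholm → 6:51 AM UTC.
Add 8 hours 30 minutes leg 3 → 3:21 PM UTC.
Atlanta is UTC−4:00, so local arrival = 3:21 PM − 4:00 = 11:21 AM on Aug 30.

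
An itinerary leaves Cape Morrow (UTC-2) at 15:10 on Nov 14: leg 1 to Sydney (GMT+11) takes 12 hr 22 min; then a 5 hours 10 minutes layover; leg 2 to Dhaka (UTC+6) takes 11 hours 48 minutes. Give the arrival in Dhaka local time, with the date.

Convert departure to UTC: 15:10 + 2:00 = 17:10 UTC on Nov 14.
Add 12 hours 22 minutes leg 1 → 05:32 UTC (Nov 15).
Add 5 hours and 10 minutes layover in Sydney → 10:42 UTC.
Add 11 hours 48 minutes leg 2 → 22:30 UTC.
Dhaka is UTC+6:00, so local arrival = 22:30 + 6:00 = 04:30 on Nov 16.

04:30 on November 16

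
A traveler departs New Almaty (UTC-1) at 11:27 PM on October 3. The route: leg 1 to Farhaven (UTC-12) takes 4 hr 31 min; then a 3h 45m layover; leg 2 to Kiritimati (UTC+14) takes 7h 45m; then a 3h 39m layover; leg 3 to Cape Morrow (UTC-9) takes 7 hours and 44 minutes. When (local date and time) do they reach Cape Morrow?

Convert departure to UTC: 11:27 PM + 1:00 = 12:27 AM UTC on Oct 4.
Add 4 hours 31 minutes leg 1 → 4:58 AM UTC.
Add 3 hours 45 minutes layover in Farhaven → 8:43 AM UTC.
Add 7 hours and 45 minutes leg 2 → 4:28 PM UTC.
Add 3 hours 39 minutes layover in Kiritimati → 8:07 PM UTC.
Add 7 hours 44 minutes leg 3 → 3:51 AM UTC (Oct 5).
Cape Morrow is UTC−9:00, so local arrival = 3:51 AM − 9:00 = 6:51 PM on Oct 4.

6:51 PM on Oct 4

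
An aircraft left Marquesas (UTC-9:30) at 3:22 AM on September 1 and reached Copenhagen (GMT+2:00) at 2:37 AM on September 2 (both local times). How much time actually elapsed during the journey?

Departure in UTC: 3:22 AM + 9:30 = 12:52 PM on Sep 1.
Arrival in UTC: 2:37 AM − 2:00 = 12:37 AM on Sep 2.
Elapsed = 12:37 AM − 12:52 PM (+1 day) = 11 hours 45 minutes.

11 hours 45 minutes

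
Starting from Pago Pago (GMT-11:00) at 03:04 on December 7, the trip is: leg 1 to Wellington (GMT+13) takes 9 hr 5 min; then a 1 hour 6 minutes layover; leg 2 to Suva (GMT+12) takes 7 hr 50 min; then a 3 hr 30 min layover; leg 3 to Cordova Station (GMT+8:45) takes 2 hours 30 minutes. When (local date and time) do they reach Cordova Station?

Convert departure to UTC: 03:04 + 11:00 = 14:04 UTC on Dec 7.
Add 9 hours and 5 minutes leg 1 → 23:09 UTC.
Add 1 hour 6 minutes layover in Wellington → 00:15 UTC (Dec 8).
Add 7 hours and 50 minutes leg 2 → 08:05 UTC.
Add 3 hours 30 minutes layover in Suva → 11:35 UTC.
Add 2 hours and 30 minutes leg 3 → 14:05 UTC.
Cordova Station is UTC+8:45, so local arrival = 14:05 + 8:45 = 22:50 on Dec 8.

22:50 on Dec 8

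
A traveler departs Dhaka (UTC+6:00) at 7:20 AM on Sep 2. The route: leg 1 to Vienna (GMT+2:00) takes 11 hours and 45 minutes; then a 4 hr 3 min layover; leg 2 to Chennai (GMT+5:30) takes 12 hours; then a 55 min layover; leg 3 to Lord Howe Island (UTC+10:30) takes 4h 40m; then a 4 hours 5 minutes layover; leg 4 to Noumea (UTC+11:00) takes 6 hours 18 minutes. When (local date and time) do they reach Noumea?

Convert departure to UTC: 7:20 AM − 6:00 = 1:20 AM UTC on Sep 2.
Add 11 hours 45 minutes leg 1 → 1:05 PM UTC.
Add 4 hours and 3 minutes layover in Vienna → 5:08 PM UTC.
Add 12 hours leg 2 → 5:08 AM UTC (Sep 3).
Add 55 minutes layover in Chennai → 6:03 AM UTC.
Add 4 hours and 40 minutes leg 3 → 10:43 AM UTC.
Add 4 hours 5 minutes layover in Lord Howe Island → 2:48 PM UTC.
Add 6 hours and 18 minutes leg 4 → 9:06 PM UTC.
Noumea is UTC+11:00, so local arrival = 9:06 PM + 11:00 = 8:06 AM on Sep 4.

8:06 AM on Sep 4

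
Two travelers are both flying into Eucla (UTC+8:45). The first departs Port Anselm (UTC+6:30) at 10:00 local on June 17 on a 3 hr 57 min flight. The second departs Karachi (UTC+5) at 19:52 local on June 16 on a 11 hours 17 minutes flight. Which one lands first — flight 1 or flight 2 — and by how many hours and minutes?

the second, by 5 hours 18 minutes

Flight 1 in UTC: 10:00 − 6:30 = 03:30 on Jun 17.
+3 hours 57 minutes → arrive 07:27 UTC on Jun 17.
Flight 2 in UTC: 19:52 − 5:00 = 14:52 on Jun 16.
+11 hours 17 minutes → arrive 02:09 UTC on Jun 17.
Flight 2 lands earlier by 5 hours 18 minutes.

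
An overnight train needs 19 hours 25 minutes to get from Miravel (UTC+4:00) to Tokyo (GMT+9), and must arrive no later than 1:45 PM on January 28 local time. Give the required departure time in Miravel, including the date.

1:20 PM on Jan 27

Target arrival in UTC: 1:45 PM − 9:00 = 4:45 AM on Jan 28.
Subtract 19 hours 25 minutes → departure 9:20 AM UTC on Jan 27.
Miravel is UTC+4:00: 9:20 AM + 4:00 = 1:20 PM on Jan 27.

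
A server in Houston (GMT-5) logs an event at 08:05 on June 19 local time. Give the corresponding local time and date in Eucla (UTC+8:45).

21:50 on Jun 19

Eucla is 13:45 ahead of Houston.
Shift by the zone difference: 08:05 + 13:45 = 21:50 on Jun 19 in Eucla.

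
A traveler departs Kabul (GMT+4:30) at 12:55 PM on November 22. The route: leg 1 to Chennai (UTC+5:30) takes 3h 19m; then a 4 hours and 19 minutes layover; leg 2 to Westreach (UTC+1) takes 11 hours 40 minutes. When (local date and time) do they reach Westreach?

4:43 AM on November 23

Convert departure to UTC: 12:55 PM − 4:30 = 8:25 AM UTC on Nov 22.
Add 3 hours and 19 minutes leg 1 → 11:44 AM UTC.
Add 4 hours and 19 minutes layover in Chennai → 4:03 PM UTC.
Add 11 hours and 40 minutes leg 2 → 3:43 AM UTC (Nov 23).
Westreach is UTC+1:00, so local arrival = 3:43 AM + 1:00 = 4:43 AM on Nov 23.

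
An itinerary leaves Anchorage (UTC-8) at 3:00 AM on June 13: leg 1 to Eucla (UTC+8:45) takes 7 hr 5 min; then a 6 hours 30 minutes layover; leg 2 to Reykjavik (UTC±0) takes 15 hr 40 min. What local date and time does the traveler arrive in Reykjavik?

4:15 PM on Jun 14

Convert departure to UTC: 3:00 AM + 8:00 = 11:00 AM UTC on Jun 13.
Add 7 hours and 5 minutes leg 1 → 6:05 PM UTC.
Add 6 hours 30 minutes layover in Eucla → 12:35 AM UTC (Jun 14).
Add 15 hours and 40 minutes leg 2 → 4:15 PM UTC.
Reykjavik is UTC+0, so local arrival is the same: 4:15 PM on Jun 14.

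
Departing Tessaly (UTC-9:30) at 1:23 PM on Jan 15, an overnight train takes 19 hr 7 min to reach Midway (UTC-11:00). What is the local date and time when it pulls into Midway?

Convert departure to UTC: 1:23 PM + 9:30 = 10:53 PM UTC on Jan 15.
Add 19 hours 7 minutes travel time → 6:00 PM UTC (Jan 16).
Midway is UTC−11:00, so local arrival = 6:00 PM − 11:00 = 7:00 AM on Jan 16.

7:00 AM on Jan 16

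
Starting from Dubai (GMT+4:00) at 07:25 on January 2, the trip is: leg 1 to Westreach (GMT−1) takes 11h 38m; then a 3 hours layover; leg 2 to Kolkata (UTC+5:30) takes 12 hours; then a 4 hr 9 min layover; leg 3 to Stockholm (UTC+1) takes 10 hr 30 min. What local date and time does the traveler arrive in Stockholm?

21:42 on January 3

Convert departure to UTC: 07:25 − 4:00 = 03:25 UTC on Jan 2.
Add 11 hours and 38 minutes leg 1 → 15:03 UTC.
Add 3 hours layover in Westreach → 18:03 UTC.
Add 12 hours leg 2 → 06:03 UTC (Jan 3).
Add 4 hours 9 minutes layover in Kolkata → 10:12 UTC.
Add 10 hours 30 minutes leg 3 → 20:42 UTC.
Stockholm is UTC+1:00, so local arrival = 20:42 + 1:00 = 21:42 on Jan 3.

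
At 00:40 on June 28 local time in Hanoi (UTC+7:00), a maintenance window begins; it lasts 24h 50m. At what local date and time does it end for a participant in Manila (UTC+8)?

Convert start to UTC: 00:40 − 7:00 = 17:40 UTC on Jun 27.
Add 24 hours and 50 minutes duration → 18:30 UTC (Jun 28).
Manila is UTC+8:00, so local end time = 18:30 + 8:00 = 02:30 on Jun 29.

02:30 on June 29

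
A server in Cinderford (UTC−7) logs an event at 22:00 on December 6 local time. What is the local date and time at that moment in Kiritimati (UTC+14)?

19:00 on Dec 7

In UTC: 22:00 + 7:00 = 05:00 on Dec 7.
Kiritimati is UTC+14:00: 05:00 + 14:00 = 19:00 on Dec 7.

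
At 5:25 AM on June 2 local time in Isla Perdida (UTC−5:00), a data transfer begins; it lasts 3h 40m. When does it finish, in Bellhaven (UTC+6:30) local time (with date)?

8:35 PM on Jun 2

Convert start to UTC: 5:25 AM + 5:00 = 10:25 AM UTC on Jun 2.
Add 3 hours 40 minutes duration → 2:05 PM UTC.
Bellhaven is UTC+6:30, so local end time = 2:05 PM + 6:30 = 8:35 PM on Jun 2.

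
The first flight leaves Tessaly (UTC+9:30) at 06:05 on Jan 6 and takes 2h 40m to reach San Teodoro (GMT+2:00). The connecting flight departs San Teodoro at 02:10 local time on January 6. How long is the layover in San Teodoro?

55 minutes

Convert departure to UTC: 06:05 − 9:30 = 20:35 UTC on Jan 5.
Add 2 hours and 40 minutes flight time → 23:15 UTC.
San Teodoro is UTC+2:00, so local arrival = 23:15 + 2:00 = 01:15 on Jan 6.
Layover = 02:10 − 01:15 = 55 minutes.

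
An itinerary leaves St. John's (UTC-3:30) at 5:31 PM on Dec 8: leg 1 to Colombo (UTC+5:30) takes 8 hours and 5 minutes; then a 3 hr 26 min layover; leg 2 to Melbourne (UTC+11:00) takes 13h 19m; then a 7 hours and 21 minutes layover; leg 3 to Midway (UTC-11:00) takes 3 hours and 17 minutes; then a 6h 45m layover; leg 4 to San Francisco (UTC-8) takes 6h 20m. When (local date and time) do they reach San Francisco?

1:34 PM on December 10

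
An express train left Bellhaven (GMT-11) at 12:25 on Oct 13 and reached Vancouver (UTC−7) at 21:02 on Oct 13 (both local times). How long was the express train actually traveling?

Departure in UTC: 12:25 + 11:00 = 23:25 on Oct 13.
Arrival in UTC: 21:02 + 7:00 = 04:02 on Oct 14.
Elapsed = 04:02 − 23:25 (+1 day) = 4 hours 37 minutes.

4 hours 37 minutes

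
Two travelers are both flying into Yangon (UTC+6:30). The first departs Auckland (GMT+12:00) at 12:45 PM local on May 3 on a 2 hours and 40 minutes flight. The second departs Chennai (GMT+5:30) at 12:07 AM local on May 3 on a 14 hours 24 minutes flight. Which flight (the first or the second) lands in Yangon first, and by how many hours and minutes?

the first, by 5 hours 36 minutes

Flight 1 in UTC: 12:45 PM − 12:00 = 12:45 AM on May 3.
+2 hours 40 minutes → arrive 3:25 AM UTC on May 3.
Flight 2 in UTC: 12:07 AM − 5:30 = 6:37 PM on May 2.
+14 hours and 24 minutes → arrive 9:01 AM UTC on May 3.
Flight 1 lands earlier by 5 hours 36 minutes.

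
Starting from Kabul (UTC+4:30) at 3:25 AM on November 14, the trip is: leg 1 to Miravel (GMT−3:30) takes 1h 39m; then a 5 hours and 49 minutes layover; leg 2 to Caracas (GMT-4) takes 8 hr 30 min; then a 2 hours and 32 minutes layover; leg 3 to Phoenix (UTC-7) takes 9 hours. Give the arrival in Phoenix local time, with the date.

Convert departure to UTC: 3:25 AM − 4:30 = 10:55 PM UTC on Nov 13.
Add 1 hour 39 minutes leg 1 → 12:34 AM UTC (Nov 14).
Add 5 hours and 49 minutes layover in Miravel → 6:23 AM UTC.
Add 8 hours 30 minutes leg 2 → 2:53 PM UTC.
Add 2 hours and 32 minutes layover in Caracas → 5:25 PM UTC.
Add 9 hours leg 3 → 2:25 AM UTC (Nov 15).
Phoenix is UTC−7:00, so local arrival = 2:25 AM − 7:00 = 7:25 PM on Nov 14.

7:25 PM on Nov 14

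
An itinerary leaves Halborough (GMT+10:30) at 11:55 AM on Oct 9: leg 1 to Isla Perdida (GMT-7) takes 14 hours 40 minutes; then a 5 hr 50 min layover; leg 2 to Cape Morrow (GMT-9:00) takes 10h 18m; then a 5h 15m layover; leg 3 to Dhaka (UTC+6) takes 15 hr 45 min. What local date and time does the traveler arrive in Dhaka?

11:13 AM on October 11

Convert departure to UTC: 11:55 AM − 10:30 = 1:25 AM UTC on Oct 9.
Add 14 hours and 40 minutes leg 1 → 4:05 PM UTC.
Add 5 hours and 50 minutes layover in Isla Perdida → 9:55 PM UTC.
Add 10 hours 18 minutes leg 2 → 8:13 AM UTC (Oct 10).
Add 5 hours and 15 minutes layover in Cape Morrow → 1:28 PM UTC.
Add 15 hours and 45 minutes leg 3 → 5:13 AM UTC (Oct 11).
Dhaka is UTC+6:00, so local arrival = 5:13 AM + 6:00 = 11:13 AM on Oct 11.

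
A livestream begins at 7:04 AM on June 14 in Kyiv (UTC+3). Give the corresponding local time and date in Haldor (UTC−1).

In UTC: 7:04 AM − 3:00 = 4:04 AM on Jun 14.
Haldor is UTC−1:00: 4:04 AM − 1:00 = 3:04 AM on Jun 14.

3:04 AM on June 14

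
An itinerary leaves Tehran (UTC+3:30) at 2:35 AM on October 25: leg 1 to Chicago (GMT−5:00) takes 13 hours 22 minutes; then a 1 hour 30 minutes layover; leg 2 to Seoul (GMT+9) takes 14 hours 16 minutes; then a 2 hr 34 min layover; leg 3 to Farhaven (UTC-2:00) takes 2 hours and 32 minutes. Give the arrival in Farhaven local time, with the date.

7:19 AM on Oct 26

Convert departure to UTC: 2:35 AM − 3:30 = 11:05 PM UTC on Oct 24.
Add 13 hours and 22 minutes leg 1 → 12:27 PM UTC (Oct 25).
Add 1 hour and 30 minutes layover in Chicago → 1:57 PM UTC.
Add 14 hours 16 minutes leg 2 → 4:13 AM UTC (Oct 26).
Add 2 hours 34 minutes layover in Seoul → 6:47 AM UTC.
Add 2 hours and 32 minutes leg 3 → 9:19 AM UTC.
Farhaven is UTC−2:00, so local arrival = 9:19 AM − 2:00 = 7:19 AM on Oct 26.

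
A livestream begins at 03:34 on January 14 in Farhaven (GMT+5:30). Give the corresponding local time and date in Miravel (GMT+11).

09:04 on Jan 14

In UTC: 03:34 − 5:30 = 22:04 on Jan 13.
Miravel is UTC+11:00: 22:04 + 11:00 = 09:04 on Jan 14.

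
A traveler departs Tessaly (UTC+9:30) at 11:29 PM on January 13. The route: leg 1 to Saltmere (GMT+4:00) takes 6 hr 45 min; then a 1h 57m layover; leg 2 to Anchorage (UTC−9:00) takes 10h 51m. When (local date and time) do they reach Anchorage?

12:32 AM on Jan 14

Convert departure to UTC: 11:29 PM − 9:30 = 1:59 PM UTC on Jan 13.
Add 6 hours 45 minutes leg 1 → 8:44 PM UTC.
Add 1 hour and 57 minutes layover in Saltmere → 10:41 PM UTC.
Add 10 hours and 51 minutes leg 2 → 9:32 AM UTC (Jan 14).
Anchorage is UTC−9:00, so local arrival = 9:32 AM − 9:00 = 12:32 AM on Jan 14.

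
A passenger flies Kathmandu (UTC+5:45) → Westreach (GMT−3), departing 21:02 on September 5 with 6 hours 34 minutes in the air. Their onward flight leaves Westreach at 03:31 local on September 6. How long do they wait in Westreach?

Convert departure to UTC: 21:02 − 5:45 = 15:17 UTC on Sep 5.
Add 6 hours and 34 minutes flight time → 21:51 UTC.
Westreach is UTC−3:00, so local arrival = 21:51 − 3:00 = 18:51 on Sep 5.
Layover = 03:31 − 18:51 (+1 day) = 8 hours 40 minutes.

8 hours 40 minutes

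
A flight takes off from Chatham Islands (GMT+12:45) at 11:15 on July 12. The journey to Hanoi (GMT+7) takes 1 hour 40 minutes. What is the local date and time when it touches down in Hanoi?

Convert departure to UTC: 11:15 − 12:45 = 22:30 UTC on Jul 11.
Add 1 hour 40 minutes travel time → 00:10 UTC (Jul 12).
Hanoi is UTC+7:00, so local arrival = 00:10 + 7:00 = 07:10 on Jul 12.

07:10 on July 12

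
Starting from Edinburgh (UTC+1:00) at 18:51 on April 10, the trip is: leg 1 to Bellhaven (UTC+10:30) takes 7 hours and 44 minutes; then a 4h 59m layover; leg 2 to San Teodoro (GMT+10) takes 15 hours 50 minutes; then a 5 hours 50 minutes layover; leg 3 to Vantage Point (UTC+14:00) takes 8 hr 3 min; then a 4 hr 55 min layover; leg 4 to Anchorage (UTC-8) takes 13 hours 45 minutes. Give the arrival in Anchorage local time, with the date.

22:57 on Apr 12

Convert departure to UTC: 18:51 − 1:00 = 17:51 UTC on Apr 10.
Add 7 hours and 44 minutes leg 1 → 01:35 UTC (Apr 11).
Add 4 hours and 59 minutes layover in Bellhaven → 06:34 UTC.
Add 15 hours 50 minutes leg 2 → 22:24 UTC.
Add 5 hours and 50 minutes layover in San Teodoro → 04:14 UTC (Apr 12).
Add 8 hours and 3 minutes leg 3 → 12:17 UTC.
Add 4 hours and 55 minutes layover in Vantage Point → 17:12 UTC.
Add 13 hours and 45 minutes leg 4 → 06:57 UTC (Apr 13).
Anchorage is UTC−8:00, so local arrival = 06:57 − 8:00 = 22:57 on Apr 12.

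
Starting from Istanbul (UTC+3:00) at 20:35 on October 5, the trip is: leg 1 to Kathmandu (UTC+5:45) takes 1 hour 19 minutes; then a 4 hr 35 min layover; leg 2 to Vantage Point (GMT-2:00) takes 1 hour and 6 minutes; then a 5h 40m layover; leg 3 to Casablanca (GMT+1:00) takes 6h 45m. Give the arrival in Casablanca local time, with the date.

14:00 on October 6

Convert departure to UTC: 20:35 − 3:00 = 17:35 UTC on Oct 5.
Add 1 hour and 19 minutes leg 1 → 18:54 UTC.
Add 4 hours 35 minutes layover in Kathmandu → 23:29 UTC.
Add 1 hour and 6 minutes leg 2 → 00:35 UTC (Oct 6).
Add 5 hours 40 minutes layover in Vantage Point → 06:15 UTC.
Add 6 hours 45 minutes leg 3 → 13:00 UTC.
Casablanca is UTC+1:00, so local arrival = 13:00 + 1:00 = 14:00 on Oct 6.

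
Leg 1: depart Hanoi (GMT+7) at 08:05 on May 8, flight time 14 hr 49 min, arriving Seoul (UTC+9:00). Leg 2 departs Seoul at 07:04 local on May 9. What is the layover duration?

6 hours 10 minutes

Convert departure to UTC: 08:05 − 7:00 = 01:05 UTC on May 8.
Add 14 hours 49 minutes flight time → 15:54 UTC.
Seoul is UTC+9:00, so local arrival = 15:54 + 9:00 = 00:54 on May 9.
Layover = 07:04 − 00:54 = 6 hours 10 minutes.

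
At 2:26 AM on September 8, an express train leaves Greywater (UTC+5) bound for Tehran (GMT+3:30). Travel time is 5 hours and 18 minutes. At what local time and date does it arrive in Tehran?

6:14 AM on September 8

Convert departure to UTC: 2:26 AM − 5:00 = 9:26 PM UTC on Sep 7.
Add 5 hours and 18 minutes travel time → 2:44 AM UTC (Sep 8).
Tehran is UTC+3:30, so local arrival = 2:44 AM + 3:30 = 6:14 AM on Sep 8.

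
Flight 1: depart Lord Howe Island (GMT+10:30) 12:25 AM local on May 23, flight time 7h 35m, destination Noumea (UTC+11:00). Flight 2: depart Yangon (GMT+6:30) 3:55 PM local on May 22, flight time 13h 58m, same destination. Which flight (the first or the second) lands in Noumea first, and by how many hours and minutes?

Flight 1 in UTC: 12:25 AM − 10:30 = 1:55 PM on May 22.
+7 hours and 35 minutes → arrive 9:30 PM UTC on May 22.
Flight 2 in UTC: 3:55 PM − 6:30 = 9:25 AM on May 22.
+13 hours 58 minutes → arrive 11:23 PM UTC on May 22.
Flight 1 lands earlier by 1 hour 53 minutes.

the first, by 1 hour 53 minutes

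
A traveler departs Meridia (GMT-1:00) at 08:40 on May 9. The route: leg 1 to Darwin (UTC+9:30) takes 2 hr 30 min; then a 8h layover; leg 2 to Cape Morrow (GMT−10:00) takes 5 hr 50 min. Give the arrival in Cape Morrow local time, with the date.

16:00 on May 9

Convert departure to UTC: 08:40 + 1:00 = 09:40 UTC on May 9.
Add 2 hours 30 minutes leg 1 → 12:10 UTC.
Add 8 hours layover in Darwin → 20:10 UTC.
Add 5 hours and 50 minutes leg 2 → 02:00 UTC (May 10).
Cape Morrow is UTC−10:00, so local arrival = 02:00 − 10:00 = 16:00 on May 9.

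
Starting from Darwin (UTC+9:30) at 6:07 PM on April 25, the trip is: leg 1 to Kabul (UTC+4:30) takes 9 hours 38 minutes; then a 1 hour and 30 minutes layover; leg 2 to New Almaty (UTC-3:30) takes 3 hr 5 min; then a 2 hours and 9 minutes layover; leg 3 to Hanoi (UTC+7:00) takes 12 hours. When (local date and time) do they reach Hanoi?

7:59 PM on April 26

Convert departure to UTC: 6:07 PM − 9:30 = 8:37 AM UTC on Apr 25.
Add 9 hours 38 minutes leg 1 → 6:15 PM UTC.
Add 1 hour 30 minutes layover in Kabul → 7:45 PM UTC.
Add 3 hours 5 minutes leg 2 → 10:50 PM UTC.
Add 2 hours and 9 minutes layover in New Almaty → 12:59 AM UTC (Apr 26).
Add 12 hours leg 3 → 12:59 PM UTC.
Hanoi is UTC+7:00, so local arrival = 12:59 PM + 7:00 = 7:59 PM on Apr 26.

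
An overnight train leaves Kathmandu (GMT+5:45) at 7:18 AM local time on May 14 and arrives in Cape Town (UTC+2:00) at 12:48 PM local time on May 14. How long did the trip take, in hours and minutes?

9 hours 15 minutes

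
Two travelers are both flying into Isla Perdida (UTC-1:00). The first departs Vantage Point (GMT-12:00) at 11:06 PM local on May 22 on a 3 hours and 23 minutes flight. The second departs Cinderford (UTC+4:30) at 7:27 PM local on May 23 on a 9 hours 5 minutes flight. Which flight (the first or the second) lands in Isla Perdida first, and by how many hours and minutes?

Flight 1 in UTC: 11:06 PM + 12:00 = 11:06 AM on May 23.
+3 hours and 23 minutes → arrive 2:29 PM UTC on May 23.
Flight 2 in UTC: 7:27 PM − 4:30 = 2:57 PM on May 23.
+9 hours and 5 minutes → arrive 12:02 AM UTC on May 24.
Flight 1 lands earlier by 9 hours 33 minutes.

the first, by 9 hours 33 minutes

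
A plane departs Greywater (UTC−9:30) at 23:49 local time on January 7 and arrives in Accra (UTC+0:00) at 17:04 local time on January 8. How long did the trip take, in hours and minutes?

Departure in UTC: 23:49 + 9:30 = 09:19 on Jan 8.
Arrival is already UTC: 17:04 on Jan 8.
Elapsed = 17:04 − 09:19 = 7 hours 45 minutes.

7 hours 45 minutes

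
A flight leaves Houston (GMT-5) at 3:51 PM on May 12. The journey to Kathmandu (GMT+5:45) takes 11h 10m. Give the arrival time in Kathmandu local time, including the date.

1:46 PM on May 13

Convert departure to UTC: 3:51 PM + 5:00 = 8:51 PM UTC on May 12.
Add 11 hours and 10 minutes travel time → 8:01 AM UTC (May 13).
Kathmandu is UTC+5:45, so local arrival = 8:01 AM + 5:45 = 1:46 PM on May 13.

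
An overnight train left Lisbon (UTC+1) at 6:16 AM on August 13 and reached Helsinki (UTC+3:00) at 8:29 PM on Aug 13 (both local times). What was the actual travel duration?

Helsinki is 2:00 ahead of Lisbon.
Clock-face elapsed time (ignoring zones) is 14 hours 13 minutes.
Actual elapsed = 14 hours 13 minutes − 2:00 = 12 hours 13 minutes.

12 hours 13 minutes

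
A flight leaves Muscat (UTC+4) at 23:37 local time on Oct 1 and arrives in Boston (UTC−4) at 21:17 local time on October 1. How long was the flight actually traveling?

Departure in UTC: 23:37 − 4:00 = 19:37 on Oct 1.
Arrival in UTC: 21:17 + 4:00 = 01:17 on Oct 2.
Elapsed = 01:17 − 19:37 (+1 day) = 5 hours 40 minutes.

5 hours 40 minutes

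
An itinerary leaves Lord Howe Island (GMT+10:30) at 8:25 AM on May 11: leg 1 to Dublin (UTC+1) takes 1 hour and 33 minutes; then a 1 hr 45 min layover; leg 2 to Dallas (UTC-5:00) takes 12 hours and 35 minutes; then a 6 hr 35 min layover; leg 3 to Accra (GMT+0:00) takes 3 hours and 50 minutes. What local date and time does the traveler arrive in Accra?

Convert departure to UTC: 8:25 AM − 10:30 = 9:55 PM UTC on May 10.
Add 1 hour 33 minutes leg 1 → 11:28 PM UTC.
Add 1 hour and 45 minutes layover in Dublin → 1:13 AM UTC (May 11).
Add 12 hours 35 minutes leg 2 → 1:48 PM UTC.
Add 6 hours and 35 minutes layover in Dallas → 8:23 PM UTC.
Add 3 hours 50 minutes leg 3 → 12:13 AM UTC (May 12).
Accra is UTC+0, so local arrival is the same: 12:13 AM on May 12.

12:13 AM on May 12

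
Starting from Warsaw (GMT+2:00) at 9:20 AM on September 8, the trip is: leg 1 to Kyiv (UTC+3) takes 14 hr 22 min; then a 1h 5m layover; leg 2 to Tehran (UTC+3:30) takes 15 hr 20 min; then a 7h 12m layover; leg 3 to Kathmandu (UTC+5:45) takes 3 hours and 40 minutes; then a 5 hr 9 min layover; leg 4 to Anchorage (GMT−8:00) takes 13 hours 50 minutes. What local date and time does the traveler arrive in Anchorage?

Convert departure to UTC: 9:20 AM − 2:00 = 7:20 AM UTC on Sep 8.
Add 14 hours and 22 minutes leg 1 → 9:42 PM UTC.
Add 1 hour and 5 minutes layover in Kyiv → 10:47 PM UTC.
Add 15 hours 20 minutes leg 2 → 2:07 PM UTC (Sep 9).
Add 7 hours 12 minutes layover in Tehran → 9:19 PM UTC.
Add 3 hours and 40 minutes leg 3 → 12:59 AM UTC (Sep 10).
Add 5 hours and 9 minutes layover in Kathmandu → 6:08 AM UTC.
Add 13 hours 50 minutes leg 4 → 7:58 PM UTC.
Anchorage is UTC−8:00, so local arrival = 7:58 PM − 8:00 = 11:58 AM on Sep 10.

11:58 AM on September 10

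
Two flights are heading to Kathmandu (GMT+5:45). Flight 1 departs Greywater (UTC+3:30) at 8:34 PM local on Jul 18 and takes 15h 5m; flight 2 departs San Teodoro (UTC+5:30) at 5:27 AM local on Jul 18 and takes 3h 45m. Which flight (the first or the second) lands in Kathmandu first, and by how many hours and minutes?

Flight 1 in UTC: 8:34 PM − 3:30 = 5:04 PM on Jul 18.
+15 hours and 5 minutes → arrive 8:09 AM UTC on Jul 19.
Flight 2 in UTC: 5:27 AM − 5:30 = 11:57 PM on Jul 17.
+3 hours and 45 minutes → arrive 3:42 AM UTC on Jul 18.
Flight 2 lands earlier by 28 hours 27 minutes.

the second, by 28 hours 27 minutes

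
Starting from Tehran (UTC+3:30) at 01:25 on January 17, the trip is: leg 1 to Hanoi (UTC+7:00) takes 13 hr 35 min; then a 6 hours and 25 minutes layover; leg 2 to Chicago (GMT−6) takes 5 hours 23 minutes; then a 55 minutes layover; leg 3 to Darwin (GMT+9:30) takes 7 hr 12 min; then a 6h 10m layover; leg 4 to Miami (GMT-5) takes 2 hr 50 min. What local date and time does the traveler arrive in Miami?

11:25 on January 18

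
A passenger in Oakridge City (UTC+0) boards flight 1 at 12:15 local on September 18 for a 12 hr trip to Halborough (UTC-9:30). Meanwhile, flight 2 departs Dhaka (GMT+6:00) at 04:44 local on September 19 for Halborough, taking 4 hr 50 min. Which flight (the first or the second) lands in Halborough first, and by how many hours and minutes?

the first, by 3 hours 19 minutes

Flight 1 departs at 12:15 UTC (Sep 18).
+12 hours → arrive 00:15 UTC on Sep 19.
Flight 2 in UTC: 04:44 − 6:00 = 22:44 on Sep 18.
+4 hours 50 minutes → arrive 03:34 UTC on Sep 19.
Flight 1 lands earlier by 3 hours 19 minutes.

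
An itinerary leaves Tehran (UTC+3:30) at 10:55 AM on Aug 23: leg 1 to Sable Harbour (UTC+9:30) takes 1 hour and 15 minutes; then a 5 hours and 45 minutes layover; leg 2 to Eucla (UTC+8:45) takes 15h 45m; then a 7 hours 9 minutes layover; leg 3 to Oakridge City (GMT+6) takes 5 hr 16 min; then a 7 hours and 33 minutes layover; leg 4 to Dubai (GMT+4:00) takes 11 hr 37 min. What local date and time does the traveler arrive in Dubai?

5:45 PM on August 25

Convert departure to UTC: 10:55 AM − 3:30 = 7:25 AM UTC on Aug 23.
Add 1 hour 15 minutes leg 1 → 8:40 AM UTC.
Add 5 hours and 45 minutes layover in Sable Harbour → 2:25 PM UTC.
Add 15 hours 45 minutes leg 2 → 6:10 AM UTC (Aug 24).
Add 7 hours 9 minutes layover in Eucla → 1:19 PM UTC.
Add 5 hours 16 minutes leg 3 → 6:35 PM UTC.
Add 7 hours 33 minutes layover in Oakridge City → 2:08 AM UTC (Aug 25).
Add 11 hours and 37 minutes leg 4 → 1:45 PM UTC.
Dubai is UTC+4:00, so local arrival = 1:45 PM + 4:00 = 5:45 PM on Aug 25.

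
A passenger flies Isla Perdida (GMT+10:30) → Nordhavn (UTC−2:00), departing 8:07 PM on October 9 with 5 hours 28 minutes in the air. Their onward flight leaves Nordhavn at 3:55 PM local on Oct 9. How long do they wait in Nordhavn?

2 hours 50 minutes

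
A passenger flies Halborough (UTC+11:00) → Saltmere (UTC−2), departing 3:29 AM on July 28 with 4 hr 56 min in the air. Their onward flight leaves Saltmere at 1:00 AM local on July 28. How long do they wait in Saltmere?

5 hours 35 minutes

Convert departure to UTC: 3:29 AM − 11:00 = 4:29 PM UTC on Jul 27.
Add 4 hours and 56 minutes flight time → 9:25 PM UTC.
Saltmere is UTC−2:00, so local arrival = 9:25 PM − 2:00 = 7:25 PM on Jul 27.
Layover = 1:00 AM − 7:25 PM (+1 day) = 5 hours 35 minutes.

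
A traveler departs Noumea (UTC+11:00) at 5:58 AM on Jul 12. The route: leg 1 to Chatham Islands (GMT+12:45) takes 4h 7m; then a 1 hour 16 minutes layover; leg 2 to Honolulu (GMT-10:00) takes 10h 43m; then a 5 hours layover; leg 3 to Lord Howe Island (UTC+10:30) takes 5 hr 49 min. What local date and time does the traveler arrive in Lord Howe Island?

8:23 AM on Jul 13

Convert departure to UTC: 5:58 AM − 11:00 = 6:58 PM UTC on Jul 11.
Add 4 hours 7 minutes leg 1 → 11:05 PM UTC.
Add 1 hour 16 minutes layover in Chatham Islands → 12:21 AM UTC (Jul 12).
Add 10 hours 43 minutes leg 2 → 11:04 AM UTC.
Add 5 hours layover in Honolulu → 4:04 PM UTC.
Add 5 hours 49 minutes leg 3 → 9:53 PM UTC.
Lord Howe Island is UTC+10:30, so local arrival = 9:53 PM + 10:30 = 8:23 AM on Jul 13.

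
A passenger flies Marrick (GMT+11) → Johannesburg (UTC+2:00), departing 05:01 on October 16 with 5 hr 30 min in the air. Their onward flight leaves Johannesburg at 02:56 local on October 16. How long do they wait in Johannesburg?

1 hour 25 minutes

Convert departure to UTC: 05:01 − 11:00 = 18:01 UTC on Oct 15.
Add 5 hours and 30 minutes flight time → 23:31 UTC.
Johannesburg is UTC+2:00, so local arrival = 23:31 + 2:00 = 01:31 on Oct 16.
Layover = 02:56 − 01:31 = 1 hour 25 minutes.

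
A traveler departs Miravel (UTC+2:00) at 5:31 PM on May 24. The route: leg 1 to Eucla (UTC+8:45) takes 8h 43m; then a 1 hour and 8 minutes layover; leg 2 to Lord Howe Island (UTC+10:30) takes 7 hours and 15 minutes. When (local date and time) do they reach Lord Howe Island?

Convert departure to UTC: 5:31 PM − 2:00 = 3:31 PM UTC on May 24.
Add 8 hours 43 minutes leg 1 → 12:14 AM UTC (May 25).
Add 1 hour 8 minutes layover in Eucla → 1:22 AM UTC.
Add 7 hours and 15 minutes leg 2 → 8:37 AM UTC.
Lord Howe Island is UTC+10:30, so local arrival = 8:37 AM + 10:30 = 7:07 PM on May 25.

7:07 PM on May 25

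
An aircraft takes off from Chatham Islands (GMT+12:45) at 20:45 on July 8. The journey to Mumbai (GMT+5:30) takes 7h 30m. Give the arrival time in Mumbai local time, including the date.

Convert departure to UTC: 20:45 − 12:45 = 08:00 UTC on Jul 8.
Add 7 hours 30 minutes travel time → 15:30 UTC.
Mumbai is UTC+5:30, so local arrival = 15:30 + 5:30 = 21:00 on Jul 8.

21:00 on July 8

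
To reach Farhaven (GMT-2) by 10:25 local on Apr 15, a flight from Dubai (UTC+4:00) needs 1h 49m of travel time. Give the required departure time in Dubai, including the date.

Target arrival in UTC: 10:25 + 2:00 = 12:25 on Apr 15.
Subtract 1 hour and 49 minutes → departure 10:36 UTC on Apr 15.
Dubai is UTC+4:00: 10:36 + 4:00 = 14:36 on Apr 15.

14:36 on April 15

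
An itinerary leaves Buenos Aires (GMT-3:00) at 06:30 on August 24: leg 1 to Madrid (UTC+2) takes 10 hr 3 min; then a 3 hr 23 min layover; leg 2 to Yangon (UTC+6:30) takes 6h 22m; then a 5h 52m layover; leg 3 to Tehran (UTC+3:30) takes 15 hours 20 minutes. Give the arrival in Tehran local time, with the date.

Convert departure to UTC: 06:30 + 3:00 = 09:30 UTC on Aug 24.
Add 10 hours and 3 minutes leg 1 → 19:33 UTC.
Add 3 hours and 23 minutes layover in Madrid → 22:56 UTC.
Add 6 hours and 22 minutes leg 2 → 05:18 UTC (Aug 25).
Add 5 hours 52 minutes layover in Yangon → 11:10 UTC.
Add 15 hours and 20 minutes leg 3 → 02:30 UTC (Aug 26).
Tehran is UTC+3:30, so local arrival = 02:30 + 3:30 = 06:00 on Aug 26.

06:00 on August 26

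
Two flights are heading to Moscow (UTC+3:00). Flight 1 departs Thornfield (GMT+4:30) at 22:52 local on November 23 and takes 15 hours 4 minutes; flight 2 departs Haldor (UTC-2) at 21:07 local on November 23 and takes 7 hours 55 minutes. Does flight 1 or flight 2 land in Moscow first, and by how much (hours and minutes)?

Flight 1 in UTC: 22:52 − 4:30 = 18:22 on Nov 23.
+15 hours and 4 minutes → arrive 09:26 UTC on Nov 24.
Flight 2 in UTC: 21:07 + 2:00 = 23:07 on Nov 23.
+7 hours and 55 minutes → arrive 07:02 UTC on Nov 24.
Flight 2 lands earlier by 2 hours 24 minutes.

the second, by 2 hours 24 minutes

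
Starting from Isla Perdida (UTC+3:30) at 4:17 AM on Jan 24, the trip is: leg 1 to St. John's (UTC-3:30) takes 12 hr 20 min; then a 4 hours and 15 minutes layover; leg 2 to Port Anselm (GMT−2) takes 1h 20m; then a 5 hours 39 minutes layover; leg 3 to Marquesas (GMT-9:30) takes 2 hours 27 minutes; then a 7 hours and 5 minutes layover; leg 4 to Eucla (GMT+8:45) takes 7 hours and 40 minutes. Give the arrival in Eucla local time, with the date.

2:18 AM on January 26

Convert departure to UTC: 4:17 AM − 3:30 = 12:47 AM UTC on Jan 24.
Add 12 hours and 20 minutes leg 1 → 1:07 PM UTC.
Add 4 hours and 15 minutes layover in St. John's → 5:22 PM UTC.
Add 1 hour 20 minutes leg 2 → 6:42 PM UTC.
Add 5 hours 39 minutes layover in Port Anselm → 12:21 AM UTC (Jan 25).
Add 2 hours 27 minutes leg 3 → 2:48 AM UTC.
Add 7 hours and 5 minutes layover in Marquesas → 9:53 AM UTC.
Add 7 hours 40 minutes leg 4 → 5:33 PM UTC.
Eucla is UTC+8:45, so local arrival = 5:33 PM + 8:45 = 2:18 AM on Jan 26.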